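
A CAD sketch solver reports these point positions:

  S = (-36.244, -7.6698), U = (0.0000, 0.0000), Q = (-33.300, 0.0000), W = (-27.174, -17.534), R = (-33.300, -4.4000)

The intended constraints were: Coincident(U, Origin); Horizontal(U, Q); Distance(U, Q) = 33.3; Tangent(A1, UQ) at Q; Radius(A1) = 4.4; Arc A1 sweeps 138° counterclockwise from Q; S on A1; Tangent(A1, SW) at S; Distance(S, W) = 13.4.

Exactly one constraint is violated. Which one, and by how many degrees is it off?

Tangent(A1, SW) at S — off by 5.40°.

U = (0.00, 0.00) ✓; U.y = 0.00, Q.y = 0.00 ✓; |UQ| = 33.30 ✓; ∠(RQ, QU) = 90.00° ✓; |RQ| = 4.400 ✓; bearing(R→S) − bearing(R→Q) = 138.0° ✓; |RS| = 4.400 ✓; ∠(RS, SW) = 95.40° ✗; |SW| = 13.40 ✓.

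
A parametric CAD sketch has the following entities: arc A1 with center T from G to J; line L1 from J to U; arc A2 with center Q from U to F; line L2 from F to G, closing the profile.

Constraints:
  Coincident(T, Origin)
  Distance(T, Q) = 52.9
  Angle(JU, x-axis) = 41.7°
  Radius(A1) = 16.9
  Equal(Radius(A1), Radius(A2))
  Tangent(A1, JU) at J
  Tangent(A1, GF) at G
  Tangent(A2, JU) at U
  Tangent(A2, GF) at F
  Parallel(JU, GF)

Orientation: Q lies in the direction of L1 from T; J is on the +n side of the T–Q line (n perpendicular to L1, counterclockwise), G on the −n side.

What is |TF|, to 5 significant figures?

55.534

The slot axis is L1's direction at 41.7°, so u = (cos 41.7°, sin 41.7°) = (0.74664, 0.66523) and n = (−sin 41.7°, cos 41.7°) = (-0.66523, 0.74664). T is at the origin and Q lies 52.9 along u from T, so Q = 52.9·u = (39.497, 35.191). Tangency of A1 to both parallel lines with radius 16.9 puts J and G at T ± 16.9·n: J = (-11.242, 12.618), G = (11.242, -12.618). Equal radii place U and F the same way about Q: U = Q + 16.9·n = (28.255, 47.809), F = Q − 16.9·n = (50.740, 22.573). Then |TF| = |F − T| = 55.534.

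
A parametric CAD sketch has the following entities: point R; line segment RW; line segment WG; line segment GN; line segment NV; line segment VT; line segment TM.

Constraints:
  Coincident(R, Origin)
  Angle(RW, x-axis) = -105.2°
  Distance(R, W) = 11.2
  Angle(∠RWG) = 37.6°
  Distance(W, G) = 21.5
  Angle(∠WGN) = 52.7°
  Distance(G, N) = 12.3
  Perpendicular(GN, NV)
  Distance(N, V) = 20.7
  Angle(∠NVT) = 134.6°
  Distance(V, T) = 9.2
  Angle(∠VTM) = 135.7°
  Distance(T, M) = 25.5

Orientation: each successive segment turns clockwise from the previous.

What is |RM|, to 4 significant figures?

39.19

∠NVT = 134.6° gives VT at -150.3° from the x-axis; with |VT| = 9.2, T = (-12.56, -18.66). ∠VTM = 135.7° gives TM at 165.4° from the x-axis; with |TM| = 25.5, M = (-37.23, -12.23). Then |RM| = |M − R| = 39.19.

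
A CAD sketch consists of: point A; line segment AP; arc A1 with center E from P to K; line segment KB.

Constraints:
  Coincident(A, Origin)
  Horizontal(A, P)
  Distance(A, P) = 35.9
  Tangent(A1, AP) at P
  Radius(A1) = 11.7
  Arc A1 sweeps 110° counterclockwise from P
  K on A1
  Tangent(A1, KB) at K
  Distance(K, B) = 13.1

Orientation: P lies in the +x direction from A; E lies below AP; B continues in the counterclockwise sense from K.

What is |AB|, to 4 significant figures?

40.60

A is at the origin; AP is horizontal with |AP| = 35.9 and P on the +x side, so P = (35.90, 0.000). Tangency of A1 to AP means the radius EP is perpendicular to AP, so E = P + (0, -11.7) = (35.90, -11.70). On A1, P sits at bearing 90° from E; a 110° counterclockwise sweep puts K at bearing 200°, so K = E + 11.7·(cos 200°, sin 200°) = (24.91, -15.70). Tangency of A1 to KB means the radius EK is perpendicular to KB, so KB runs along (−sin 200°, cos 200°); with |KB| = 13.1, B = (29.39, -28.01). Then |AB| = |B − A| = 40.60.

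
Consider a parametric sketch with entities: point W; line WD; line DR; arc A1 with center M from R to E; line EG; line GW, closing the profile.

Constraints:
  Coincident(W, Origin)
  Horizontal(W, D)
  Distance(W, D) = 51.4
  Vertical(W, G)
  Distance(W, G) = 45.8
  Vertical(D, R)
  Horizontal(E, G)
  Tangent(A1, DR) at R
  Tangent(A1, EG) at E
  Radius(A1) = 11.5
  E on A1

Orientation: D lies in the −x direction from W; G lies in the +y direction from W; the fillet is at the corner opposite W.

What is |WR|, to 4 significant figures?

61.79

W is at the origin; WD is horizontal with |WD| = 51.4 and D on the −x side, so D = (-51.40, 0.000). W and G share the same x with |WG| = 45.8 and G on the +y side, so G = (0.000, 45.80). The virtual corner opposite W is at (-51.40, 45.80). Tangency of A1 to DR means the radius MR is perpendicular to DR and since A1 is tangent to EG there, ME ⟂ EG, with radius 11.5, so the center M sits 11.5 in from both sides at M = (-39.90, 34.30). That places the tangent points at R = (-51.40, 34.30) on DR and E = (-39.90, 45.80) on EG. Then |WR| = |R − W| = 61.79.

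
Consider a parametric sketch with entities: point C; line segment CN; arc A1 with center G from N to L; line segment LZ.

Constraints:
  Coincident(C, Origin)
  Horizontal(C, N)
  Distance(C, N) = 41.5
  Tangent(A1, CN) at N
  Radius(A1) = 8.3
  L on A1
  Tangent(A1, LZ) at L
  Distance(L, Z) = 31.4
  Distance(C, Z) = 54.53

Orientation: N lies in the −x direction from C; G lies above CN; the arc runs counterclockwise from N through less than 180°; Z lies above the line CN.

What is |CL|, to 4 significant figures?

34.49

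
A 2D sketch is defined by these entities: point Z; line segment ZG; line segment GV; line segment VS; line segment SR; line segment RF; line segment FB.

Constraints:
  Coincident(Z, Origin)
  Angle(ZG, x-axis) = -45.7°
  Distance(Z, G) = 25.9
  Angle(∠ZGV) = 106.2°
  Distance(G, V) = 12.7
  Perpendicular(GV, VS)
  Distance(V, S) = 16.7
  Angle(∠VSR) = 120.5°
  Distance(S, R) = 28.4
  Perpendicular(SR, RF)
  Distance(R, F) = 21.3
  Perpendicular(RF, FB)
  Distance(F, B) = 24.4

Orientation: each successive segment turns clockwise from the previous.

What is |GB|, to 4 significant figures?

1.602

SR is perpendicular to RF, so RF runs at 1.000°; with |RF| = 21.3, F = (18.10, 7.401). RF is perpendicular to FB, so FB runs at -89.00°; with |FB| = 24.4, B = (18.53, -17.00). Then |GB| = |B − G| = 1.602.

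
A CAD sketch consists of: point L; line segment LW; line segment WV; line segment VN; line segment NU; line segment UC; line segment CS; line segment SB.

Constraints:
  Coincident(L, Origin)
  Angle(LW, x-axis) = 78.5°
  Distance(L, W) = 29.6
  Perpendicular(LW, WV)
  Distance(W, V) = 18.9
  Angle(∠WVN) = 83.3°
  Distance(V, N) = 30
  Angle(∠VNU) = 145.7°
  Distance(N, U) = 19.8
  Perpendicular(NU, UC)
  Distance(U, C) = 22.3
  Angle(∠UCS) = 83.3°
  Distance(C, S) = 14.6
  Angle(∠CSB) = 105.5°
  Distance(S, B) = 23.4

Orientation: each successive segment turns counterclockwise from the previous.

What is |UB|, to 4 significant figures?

18.26

∠UCS = 83.3° gives CS at 126.2° from the x-axis; with |CS| = 14.6, S = (5.406, 8.409). ∠CSB = 105.5° gives SB at -159.3° from the x-axis; with |SB| = 23.4, B = (-16.48, 0.1374). Then |UB| = |B − U| = 18.26.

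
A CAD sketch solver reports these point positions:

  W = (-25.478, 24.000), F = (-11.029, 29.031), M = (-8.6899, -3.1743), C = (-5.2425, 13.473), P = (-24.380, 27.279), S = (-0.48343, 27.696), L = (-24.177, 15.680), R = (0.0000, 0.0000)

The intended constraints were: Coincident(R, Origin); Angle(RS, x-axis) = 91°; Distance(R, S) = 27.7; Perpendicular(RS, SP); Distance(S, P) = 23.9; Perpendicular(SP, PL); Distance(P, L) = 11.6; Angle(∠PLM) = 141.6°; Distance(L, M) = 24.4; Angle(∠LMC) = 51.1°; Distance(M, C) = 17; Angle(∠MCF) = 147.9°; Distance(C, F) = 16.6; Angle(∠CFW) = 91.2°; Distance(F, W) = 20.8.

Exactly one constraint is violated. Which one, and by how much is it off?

Distance(F, W) = 20.8 — off by 5.50.

R = (0.00, 0.00) ✓; RS at 91.00° ✓; |RS| = 27.70 ✓; ∠(RS, SP) = 90.00° ✓; |SP| = 23.90 ✓; ∠(SP, PL) = 90.00° ✓; |PL| = 11.60 ✓; ∠PLM = 141.6° ✓; |LM| = 24.40 ✓; ∠LMC = 51.10° ✓; |MC| = 17.00 ✓; ∠MCF = 147.9° ✓; |CF| = 16.60 ✓; ∠CFW = 91.20° ✓; |FW| = 15.30 ✗.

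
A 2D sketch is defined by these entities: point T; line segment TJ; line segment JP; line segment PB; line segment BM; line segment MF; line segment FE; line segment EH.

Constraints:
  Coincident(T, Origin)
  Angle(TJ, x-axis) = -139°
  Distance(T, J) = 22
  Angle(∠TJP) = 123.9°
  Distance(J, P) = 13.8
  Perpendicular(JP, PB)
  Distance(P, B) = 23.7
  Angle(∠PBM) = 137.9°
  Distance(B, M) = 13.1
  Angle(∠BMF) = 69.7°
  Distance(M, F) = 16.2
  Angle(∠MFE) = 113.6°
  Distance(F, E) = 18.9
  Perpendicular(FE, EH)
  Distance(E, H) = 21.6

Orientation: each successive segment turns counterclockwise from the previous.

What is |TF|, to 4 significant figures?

9.815

T is at the origin; TJ runs at -139.0° with length 22.0, so J = (-16.60, -14.43). ∠TJP = 123.9° gives JP at -82.90° from the x-axis; with |JP| = 13.8, P = (-14.90, -28.13). The perpendicularity gives PB at right angles to JP, so PB runs at 7.100°; with |PB| = 23.7, B = (8.620, -25.20). ∠PBM = 137.9° gives BM at 49.20° from the x-axis; with |BM| = 13.1, M = (17.18, -15.28). ∠BMF = 69.7° gives MF at 159.5° from the x-axis; with |MF| = 16.2, F = (2.006, -9.608). Then |TF| = |F − T| = 9.815.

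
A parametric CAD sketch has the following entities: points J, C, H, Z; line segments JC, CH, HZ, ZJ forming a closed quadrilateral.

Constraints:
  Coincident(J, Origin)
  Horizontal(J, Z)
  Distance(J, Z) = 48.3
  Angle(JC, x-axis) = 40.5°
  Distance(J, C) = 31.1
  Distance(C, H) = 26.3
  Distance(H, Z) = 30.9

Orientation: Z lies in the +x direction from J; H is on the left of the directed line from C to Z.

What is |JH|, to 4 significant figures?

56.81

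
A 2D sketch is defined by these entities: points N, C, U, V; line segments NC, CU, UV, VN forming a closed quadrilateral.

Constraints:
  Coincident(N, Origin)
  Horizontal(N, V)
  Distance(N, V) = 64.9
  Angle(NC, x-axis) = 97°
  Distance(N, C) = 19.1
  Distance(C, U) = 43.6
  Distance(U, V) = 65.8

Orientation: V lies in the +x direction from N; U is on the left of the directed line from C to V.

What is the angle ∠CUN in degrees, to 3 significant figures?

13.7°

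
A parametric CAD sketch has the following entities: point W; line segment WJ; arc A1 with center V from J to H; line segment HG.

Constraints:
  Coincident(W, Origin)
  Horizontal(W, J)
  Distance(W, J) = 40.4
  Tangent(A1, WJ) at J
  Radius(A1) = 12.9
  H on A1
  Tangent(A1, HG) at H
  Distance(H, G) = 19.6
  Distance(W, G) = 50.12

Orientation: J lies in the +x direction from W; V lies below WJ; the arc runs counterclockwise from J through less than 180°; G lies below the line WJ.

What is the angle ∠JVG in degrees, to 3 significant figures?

167°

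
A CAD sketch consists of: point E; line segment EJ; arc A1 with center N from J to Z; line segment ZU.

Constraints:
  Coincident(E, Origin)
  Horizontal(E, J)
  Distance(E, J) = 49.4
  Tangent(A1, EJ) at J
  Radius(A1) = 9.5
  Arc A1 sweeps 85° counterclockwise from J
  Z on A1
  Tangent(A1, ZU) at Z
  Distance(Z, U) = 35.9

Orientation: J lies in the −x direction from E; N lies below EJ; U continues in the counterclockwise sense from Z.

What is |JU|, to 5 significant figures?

46.185

E is at the origin; E and J share the same y with |EJ| = 49.4 and J on the −x side, so J = (-49.400, 0.0000). Tangency of A1 to EJ means the radius NJ is perpendicular to EJ, so N = J + (0, -9.5) = (-49.400, -9.5000). On A1, J sits at bearing 90° from N; an 85° counterclockwise sweep puts Z at bearing 175°, so Z = N + 9.5·(cos 175°, sin 175°) = (-58.864, -8.6720). Since A1 is tangent to ZU there, NZ ⟂ ZU, so ZU runs along (−sin 175°, cos 175°); with |ZU| = 35.9, U = (-61.993, -44.435). Then |JU| = |U − J| = 46.185.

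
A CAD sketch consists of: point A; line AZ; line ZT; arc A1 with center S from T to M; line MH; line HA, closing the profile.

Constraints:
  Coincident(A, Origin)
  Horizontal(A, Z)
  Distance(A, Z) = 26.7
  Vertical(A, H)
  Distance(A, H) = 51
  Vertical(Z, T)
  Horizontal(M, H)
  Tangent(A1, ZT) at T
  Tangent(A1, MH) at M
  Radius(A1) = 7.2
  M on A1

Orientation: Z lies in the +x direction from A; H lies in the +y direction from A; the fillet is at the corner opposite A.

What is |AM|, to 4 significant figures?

54.60

A is at the origin; A and Z share the same y with |AZ| = 26.7 and Z on the +x side, so Z = (26.70, 0.000). AH is vertical with |AH| = 51.0 and H on the +y side, so H = (0.000, 51.00). The virtual corner opposite A is at (26.70, 51.00). The tangent condition forces ST to be normal to ZT and A1 meets MH tangentially, so SM is at right angles to MH, with radius 7.2, so the center S sits 7.2 in from both sides at S = (19.50, 43.80). That places the tangent points at T = (26.70, 43.80) on ZT and M = (19.50, 51.00) on MH. Then |AM| = |M − A| = 54.60.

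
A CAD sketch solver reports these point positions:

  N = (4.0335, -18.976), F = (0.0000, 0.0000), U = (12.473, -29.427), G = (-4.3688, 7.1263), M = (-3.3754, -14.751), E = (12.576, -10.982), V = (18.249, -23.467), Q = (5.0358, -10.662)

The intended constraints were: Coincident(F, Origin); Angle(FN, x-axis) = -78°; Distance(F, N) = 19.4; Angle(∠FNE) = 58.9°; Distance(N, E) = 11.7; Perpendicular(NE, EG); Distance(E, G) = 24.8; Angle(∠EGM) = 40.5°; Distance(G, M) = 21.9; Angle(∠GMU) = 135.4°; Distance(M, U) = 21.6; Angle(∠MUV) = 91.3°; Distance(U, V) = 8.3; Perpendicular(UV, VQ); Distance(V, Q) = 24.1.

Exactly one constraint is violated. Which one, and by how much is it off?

Distance(V, Q) = 24.1 — off by 5.70.

F = (0.00, 0.00) ✓; FN at -78.00° ✓; |FN| = 19.40 ✓; ∠FNE = 58.90° ✓; |NE| = 11.70 ✓; ∠(NE, EG) = 90.00° ✓; |EG| = 24.80 ✓; ∠EGM = 40.50° ✓; |GM| = 21.90 ✓; ∠GMU = 135.4° ✓; |MU| = 21.60 ✓; ∠MUV = 91.30° ✓; |UV| = 8.300 ✓; ∠(UV, VQ) = 90.00° ✓; |VQ| = 18.40 ✗.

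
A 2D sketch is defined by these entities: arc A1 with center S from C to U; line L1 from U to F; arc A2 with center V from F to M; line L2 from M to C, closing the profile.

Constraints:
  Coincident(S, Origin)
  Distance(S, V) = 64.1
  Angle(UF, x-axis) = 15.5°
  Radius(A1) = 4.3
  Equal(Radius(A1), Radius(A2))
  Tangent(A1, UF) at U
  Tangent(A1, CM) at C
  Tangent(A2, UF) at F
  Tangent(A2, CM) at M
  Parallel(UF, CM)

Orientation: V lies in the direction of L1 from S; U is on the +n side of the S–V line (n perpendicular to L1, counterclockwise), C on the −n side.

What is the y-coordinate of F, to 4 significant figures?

21.27

The slot axis is L1's direction at 15.5°, so u = (cos 15.5°, sin 15.5°) = (0.9636, 0.2672) and n = (−sin 15.5°, cos 15.5°) = (-0.2672, 0.9636). S is at the origin and V lies 64.1 along u from S, so V = 64.1·u = (61.77, 17.13). Tangency of A1 to both parallel lines with radius 4.3 puts U and C at S ± 4.3·n: U = (-1.149, 4.144), C = (1.149, -4.144). Equal radii place F and M the same way about V: F = V + 4.3·n = (60.62, 21.27), M = V − 4.3·n = (62.92, 12.99). So F.y = 21.27.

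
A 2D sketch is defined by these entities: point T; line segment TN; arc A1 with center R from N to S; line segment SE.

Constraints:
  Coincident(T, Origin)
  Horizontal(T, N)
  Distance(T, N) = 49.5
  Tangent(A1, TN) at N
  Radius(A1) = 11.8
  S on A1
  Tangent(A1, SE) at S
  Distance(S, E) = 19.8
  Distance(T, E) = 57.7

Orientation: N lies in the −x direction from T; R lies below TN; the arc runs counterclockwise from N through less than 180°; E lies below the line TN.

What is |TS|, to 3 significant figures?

61.7

T is at the origin; TN is horizontal with |TN| = 49.5 and N on the −x side, so N = (-49.5, 0.00). Since A1 is tangent to TN there, RN ⟂ TN, so R = N + (0, -11.8) = (-49.5, -11.8). Since RS ⟂ SE (tangency), |RE| = √(11.8² + 19.8²) = 23.0 regardless of where S sits on A1. So E lies on both circle(T, 57.7) and circle(R, 23.0); the below-TN intersection is E = (-46.2, -34.6). S is the foot of the tangent from E: S = (-58.7, -19.2).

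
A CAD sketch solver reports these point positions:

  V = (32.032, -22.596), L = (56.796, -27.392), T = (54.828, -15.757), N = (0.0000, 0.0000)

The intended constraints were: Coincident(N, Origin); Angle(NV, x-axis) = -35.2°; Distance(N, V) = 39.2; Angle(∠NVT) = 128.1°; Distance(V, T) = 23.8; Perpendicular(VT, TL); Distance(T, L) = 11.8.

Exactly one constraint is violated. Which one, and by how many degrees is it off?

Perpendicular(VT, TL) — off by 7.10°.

N = (0.00, 0.00) ✓; NV at -35.20° ✓; |NV| = 39.20 ✓; ∠NVT = 128.1° ✓; |VT| = 23.80 ✓; ∠(VT, TL) = 97.10° ✗; |TL| = 11.80 ✓.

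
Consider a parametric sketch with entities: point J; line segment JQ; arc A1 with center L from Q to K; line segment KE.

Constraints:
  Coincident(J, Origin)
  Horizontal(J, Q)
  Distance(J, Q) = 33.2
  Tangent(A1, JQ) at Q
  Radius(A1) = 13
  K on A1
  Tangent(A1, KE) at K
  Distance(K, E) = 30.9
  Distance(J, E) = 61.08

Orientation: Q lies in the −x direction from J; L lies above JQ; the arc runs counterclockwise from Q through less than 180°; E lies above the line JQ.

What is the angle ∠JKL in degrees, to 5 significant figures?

102.35°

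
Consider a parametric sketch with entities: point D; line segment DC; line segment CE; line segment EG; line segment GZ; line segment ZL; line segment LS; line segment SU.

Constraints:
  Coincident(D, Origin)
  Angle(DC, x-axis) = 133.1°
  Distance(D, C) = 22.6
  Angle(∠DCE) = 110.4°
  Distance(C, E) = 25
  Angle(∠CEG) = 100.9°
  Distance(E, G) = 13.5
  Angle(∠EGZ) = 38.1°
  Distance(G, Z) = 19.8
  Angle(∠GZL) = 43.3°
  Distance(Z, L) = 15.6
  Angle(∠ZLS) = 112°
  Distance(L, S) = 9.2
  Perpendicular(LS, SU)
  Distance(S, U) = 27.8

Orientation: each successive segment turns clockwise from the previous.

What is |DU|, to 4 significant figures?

14.62

D is at the origin; DC runs at 133.1° with length 22.6, so C = (-15.44, 16.50). ∠DCE = 110.4° gives CE at 63.50° from the x-axis; with |CE| = 25.0, E = (-4.287, 38.88). ∠CEG = 100.9° gives EG at -15.60° from the x-axis; with |EG| = 13.5, G = (8.716, 35.24). ∠EGZ = 38.1° gives GZ at -157.5° from the x-axis; with |GZ| = 19.8, Z = (-9.577, 27.67). ∠GZL = 43.3° gives ZL at 65.80° from the x-axis; with |ZL| = 15.6, L = (-3.182, 41.90). ∠ZLS = 112.0° gives LS at -2.200° from the x-axis; with |LS| = 9.2, S = (6.011, 41.54). The perpendicularity gives SU at right angles to LS, so SU runs at -92.20°; with |SU| = 27.8, U = (4.944, 13.76). Then |DU| = |U − D| = 14.62.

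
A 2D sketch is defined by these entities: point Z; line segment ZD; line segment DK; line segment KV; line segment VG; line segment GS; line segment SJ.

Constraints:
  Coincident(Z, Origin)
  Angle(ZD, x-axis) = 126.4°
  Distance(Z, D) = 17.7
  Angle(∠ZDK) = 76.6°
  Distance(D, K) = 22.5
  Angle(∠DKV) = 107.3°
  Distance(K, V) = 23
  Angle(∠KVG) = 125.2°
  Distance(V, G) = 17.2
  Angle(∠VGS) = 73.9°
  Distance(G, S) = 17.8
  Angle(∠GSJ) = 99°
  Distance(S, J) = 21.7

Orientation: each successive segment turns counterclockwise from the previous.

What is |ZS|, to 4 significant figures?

5.844

∠KVG = 125.2° gives VG at -2.700° from the x-axis; with |VG| = 17.2, G = (4.512, -23.15). ∠VGS = 73.9° gives GS at 103.4° from the x-axis; with |GS| = 17.8, S = (0.3874, -5.832). Then |ZS| = |S − Z| = 5.844.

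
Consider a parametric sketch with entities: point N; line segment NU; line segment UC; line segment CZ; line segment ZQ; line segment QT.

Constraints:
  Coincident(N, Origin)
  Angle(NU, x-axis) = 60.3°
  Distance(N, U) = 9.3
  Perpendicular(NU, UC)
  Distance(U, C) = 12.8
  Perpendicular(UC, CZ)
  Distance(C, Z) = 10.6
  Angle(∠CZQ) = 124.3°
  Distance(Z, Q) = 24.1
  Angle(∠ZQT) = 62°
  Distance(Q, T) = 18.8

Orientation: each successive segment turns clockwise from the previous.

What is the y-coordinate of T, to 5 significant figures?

7.8499

∠CZQ = 124.3° gives ZQ at -175.40° from the x-axis; with |ZQ| = 24.1, Q = (-13.548, -9.4039). ∠ZQT = 62.0° gives QT at 66.600° from the x-axis; with |QT| = 18.8, T = (-6.0816, 7.8499). So T.y = 7.8499.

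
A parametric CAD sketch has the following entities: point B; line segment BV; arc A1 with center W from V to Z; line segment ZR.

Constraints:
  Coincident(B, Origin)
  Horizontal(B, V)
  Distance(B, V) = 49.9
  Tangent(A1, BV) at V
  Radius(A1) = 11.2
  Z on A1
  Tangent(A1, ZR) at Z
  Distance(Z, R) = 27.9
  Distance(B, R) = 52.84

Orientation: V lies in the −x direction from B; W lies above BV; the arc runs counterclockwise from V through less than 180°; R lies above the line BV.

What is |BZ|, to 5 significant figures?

40.088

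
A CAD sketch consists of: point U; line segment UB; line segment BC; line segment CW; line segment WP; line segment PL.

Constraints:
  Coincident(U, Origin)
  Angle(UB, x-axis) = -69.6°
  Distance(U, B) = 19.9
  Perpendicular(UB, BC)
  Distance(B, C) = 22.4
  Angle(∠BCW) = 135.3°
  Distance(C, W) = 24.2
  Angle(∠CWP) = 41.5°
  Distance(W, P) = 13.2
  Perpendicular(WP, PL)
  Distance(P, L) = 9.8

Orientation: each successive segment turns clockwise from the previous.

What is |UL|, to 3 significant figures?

30.1

U is at the origin; UB runs at -69.6° with length 19.9, so B = (6.94, -18.7). UB is perpendicular to BC, so BC runs at -160°; with |BC| = 22.4, C = (-14.1, -26.5). ∠BCW = 135.3° gives CW at 156° from the x-axis; with |CW| = 24.2, W = (-36.1, -16.5). ∠CWP = 41.5° gives WP at 17.2° from the x-axis; with |WP| = 13.2, P = (-23.5, -12.6). WP is perpendicular to PL, so PL runs at -72.8°; with |PL| = 9.8, L = (-20.6, -22.0). Then |UL| = |L − U| = 30.1.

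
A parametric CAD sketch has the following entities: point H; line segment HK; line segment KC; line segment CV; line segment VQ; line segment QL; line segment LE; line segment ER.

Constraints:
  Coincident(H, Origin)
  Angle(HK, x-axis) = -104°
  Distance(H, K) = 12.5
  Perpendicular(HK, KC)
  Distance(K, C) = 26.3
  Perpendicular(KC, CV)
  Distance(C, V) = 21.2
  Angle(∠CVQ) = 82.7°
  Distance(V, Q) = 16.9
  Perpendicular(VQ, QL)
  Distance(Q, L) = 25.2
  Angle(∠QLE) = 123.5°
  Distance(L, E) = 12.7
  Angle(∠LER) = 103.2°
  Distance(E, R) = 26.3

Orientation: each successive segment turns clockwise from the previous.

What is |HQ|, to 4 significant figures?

11.57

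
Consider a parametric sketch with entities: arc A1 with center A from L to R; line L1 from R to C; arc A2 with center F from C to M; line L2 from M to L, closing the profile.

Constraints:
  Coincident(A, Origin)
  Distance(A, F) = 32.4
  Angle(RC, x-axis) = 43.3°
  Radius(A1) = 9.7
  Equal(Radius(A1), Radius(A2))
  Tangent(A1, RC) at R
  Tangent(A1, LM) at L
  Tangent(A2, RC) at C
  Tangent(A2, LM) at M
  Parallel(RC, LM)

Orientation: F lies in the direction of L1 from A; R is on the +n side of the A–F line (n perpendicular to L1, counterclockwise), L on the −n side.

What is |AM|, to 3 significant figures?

33.8

Tangency of A1 to both parallel lines with radius 9.7 puts R and L at A ± 9.7·n: R = (-6.65, 7.06), L = (6.65, -7.06). Equal radii place C and M the same way about F: C = F + 9.7·n = (16.9, 29.3), M = F − 9.7·n = (30.2, 15.2). Then |AM| = |M − A| = 33.8.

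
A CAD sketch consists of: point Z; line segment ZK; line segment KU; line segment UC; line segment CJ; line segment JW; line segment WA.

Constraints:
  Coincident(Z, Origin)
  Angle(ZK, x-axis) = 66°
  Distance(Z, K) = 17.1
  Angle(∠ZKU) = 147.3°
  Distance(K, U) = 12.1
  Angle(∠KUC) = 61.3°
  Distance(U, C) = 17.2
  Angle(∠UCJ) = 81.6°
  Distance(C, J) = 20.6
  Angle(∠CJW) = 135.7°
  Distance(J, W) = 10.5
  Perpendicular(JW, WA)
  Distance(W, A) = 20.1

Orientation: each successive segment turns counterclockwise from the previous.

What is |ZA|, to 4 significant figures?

28.33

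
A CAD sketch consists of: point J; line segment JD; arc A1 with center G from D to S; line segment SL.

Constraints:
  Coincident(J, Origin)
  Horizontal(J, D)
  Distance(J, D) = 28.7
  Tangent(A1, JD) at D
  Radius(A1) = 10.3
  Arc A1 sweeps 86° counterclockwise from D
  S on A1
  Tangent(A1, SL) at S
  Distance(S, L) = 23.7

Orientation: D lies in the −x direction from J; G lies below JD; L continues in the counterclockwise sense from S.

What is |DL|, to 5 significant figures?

35.300

J is at the origin; JD is horizontal with |JD| = 28.7 and D on the −x side, so D = (-28.700, 0.0000). Since A1 is tangent to JD there, GD ⟂ JD, so G = D + (0, -10.3) = (-28.700, -10.300). On A1, D sits at bearing 90° from G; an 86° counterclockwise sweep puts S at bearing 176°, so S = G + 10.3·(cos 176°, sin 176°) = (-38.975, -9.5815). A1 meets SL tangentially, so GS is at right angles to SL, so SL runs along (−sin 176°, cos 176°); with |SL| = 23.7, L = (-40.628, -33.224). Then |DL| = |L − D| = 35.300.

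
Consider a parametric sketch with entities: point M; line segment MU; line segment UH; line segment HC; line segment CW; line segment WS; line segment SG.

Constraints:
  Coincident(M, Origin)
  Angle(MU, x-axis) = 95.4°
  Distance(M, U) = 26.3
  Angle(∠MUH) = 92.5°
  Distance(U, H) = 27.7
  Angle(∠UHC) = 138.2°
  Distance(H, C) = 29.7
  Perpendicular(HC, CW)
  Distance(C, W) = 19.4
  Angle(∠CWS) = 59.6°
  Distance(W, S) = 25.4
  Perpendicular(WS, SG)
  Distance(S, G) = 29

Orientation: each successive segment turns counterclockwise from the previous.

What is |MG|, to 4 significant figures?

63.10

M is at the origin; MU runs at 95.4° with length 26.3, so U = (-2.475, 26.18). ∠MUH = 92.5° gives UH at -177.1° from the x-axis; with |UH| = 27.7, H = (-30.14, 24.78). ∠UHC = 138.2° gives HC at -135.3° from the x-axis; with |HC| = 29.7, C = (-51.25, 3.891). HC is perpendicular to CW, so CW runs at -45.30°; with |CW| = 19.4, W = (-37.60, -9.898). ∠CWS = 59.6° gives WS at 75.10° from the x-axis; with |WS| = 25.4, S = (-31.07, 14.65). WS ⟂ SG, so SG runs at 165.1°; with |SG| = 29.0, G = (-59.10, 22.10). Then |MG| = |G − M| = 63.10.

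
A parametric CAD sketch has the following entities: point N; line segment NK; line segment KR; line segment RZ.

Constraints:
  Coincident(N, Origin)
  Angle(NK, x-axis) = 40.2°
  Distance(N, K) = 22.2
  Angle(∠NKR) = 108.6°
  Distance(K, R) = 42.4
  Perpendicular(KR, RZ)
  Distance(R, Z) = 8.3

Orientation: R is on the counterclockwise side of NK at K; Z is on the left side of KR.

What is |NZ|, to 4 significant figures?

51.09

∠NKR = 108.6°, so KR runs at 40.2° + (180° − 108.6°) = 111.6° from the x-axis; with |KR| = 42.4, R = K + 42.4·(cos 111.6°, sin 111.6°) = (1.348, 53.75). KR is perpendicular to RZ; with |RZ| = 8.3 on the left of KR, Z = R + 8.3·(-0.9298, -0.3681) = (-6.369, 50.70). Then |NZ| = |Z − N| = 51.09.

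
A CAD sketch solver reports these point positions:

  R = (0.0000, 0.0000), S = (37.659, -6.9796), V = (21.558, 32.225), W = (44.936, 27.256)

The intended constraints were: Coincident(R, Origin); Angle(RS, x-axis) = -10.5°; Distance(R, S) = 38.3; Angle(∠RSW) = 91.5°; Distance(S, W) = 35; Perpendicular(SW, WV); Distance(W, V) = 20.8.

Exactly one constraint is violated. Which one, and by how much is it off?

Distance(W, V) = 20.8 — off by 3.10.

R = (0.00, 0.00) ✓; RS at -10.50° ✓; |RS| = 38.30 ✓; ∠RSW = 91.50° ✓; |SW| = 35.00 ✓; ∠(SW, WV) = 90.00° ✓; |WV| = 23.90 ✗.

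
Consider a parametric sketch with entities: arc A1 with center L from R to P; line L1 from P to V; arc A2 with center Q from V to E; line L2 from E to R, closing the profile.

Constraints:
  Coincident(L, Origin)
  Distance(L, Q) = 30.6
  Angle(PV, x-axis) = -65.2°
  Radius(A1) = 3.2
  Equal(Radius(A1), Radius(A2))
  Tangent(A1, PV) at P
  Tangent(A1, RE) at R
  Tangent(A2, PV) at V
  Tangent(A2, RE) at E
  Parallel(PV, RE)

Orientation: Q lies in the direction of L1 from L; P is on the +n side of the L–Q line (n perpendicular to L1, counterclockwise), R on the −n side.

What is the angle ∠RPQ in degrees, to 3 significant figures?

84.0°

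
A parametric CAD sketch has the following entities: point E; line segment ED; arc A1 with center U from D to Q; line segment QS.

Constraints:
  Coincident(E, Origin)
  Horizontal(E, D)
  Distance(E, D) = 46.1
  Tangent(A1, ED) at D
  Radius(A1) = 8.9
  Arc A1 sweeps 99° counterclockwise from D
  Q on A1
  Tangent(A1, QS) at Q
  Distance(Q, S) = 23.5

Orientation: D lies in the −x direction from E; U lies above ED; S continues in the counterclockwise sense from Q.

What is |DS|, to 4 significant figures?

33.89

On A1, D sits at bearing -90° from U; a 99° counterclockwise sweep puts Q at bearing 9°, so Q = U + 8.9·(cos 9°, sin 9°) = (-37.31, 10.29). A1 meets QS tangentially, so UQ is at right angles to QS, so QS runs along (−sin 9°, cos 9°); with |QS| = 23.5, S = (-40.99, 33.50). Then |DS| = |S − D| = 33.89.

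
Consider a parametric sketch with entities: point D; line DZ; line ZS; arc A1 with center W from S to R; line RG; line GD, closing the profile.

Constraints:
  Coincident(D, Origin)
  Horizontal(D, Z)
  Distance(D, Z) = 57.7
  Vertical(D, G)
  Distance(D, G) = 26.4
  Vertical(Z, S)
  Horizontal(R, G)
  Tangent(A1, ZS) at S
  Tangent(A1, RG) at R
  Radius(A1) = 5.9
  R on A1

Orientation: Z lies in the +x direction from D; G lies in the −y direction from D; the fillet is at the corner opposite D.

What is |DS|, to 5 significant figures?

61.233

The virtual corner opposite D is at (57.700, -26.400). A1 meets ZS tangentially, so WS is at right angles to ZS and the tangent condition forces WR to be normal to RG, with radius 5.9, so the center W sits 5.9 in from both sides at W = (51.800, -20.500). That places the tangent points at S = (57.700, -20.500) on ZS and R = (51.800, -26.400) on RG. Then |DS| = |S − D| = 61.233.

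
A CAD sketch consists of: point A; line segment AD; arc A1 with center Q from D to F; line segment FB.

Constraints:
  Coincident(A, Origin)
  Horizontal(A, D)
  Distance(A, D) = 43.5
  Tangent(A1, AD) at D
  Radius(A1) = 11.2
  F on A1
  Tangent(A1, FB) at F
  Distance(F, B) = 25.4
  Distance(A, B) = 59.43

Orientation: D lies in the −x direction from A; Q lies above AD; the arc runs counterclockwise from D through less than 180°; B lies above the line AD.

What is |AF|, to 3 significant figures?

37.2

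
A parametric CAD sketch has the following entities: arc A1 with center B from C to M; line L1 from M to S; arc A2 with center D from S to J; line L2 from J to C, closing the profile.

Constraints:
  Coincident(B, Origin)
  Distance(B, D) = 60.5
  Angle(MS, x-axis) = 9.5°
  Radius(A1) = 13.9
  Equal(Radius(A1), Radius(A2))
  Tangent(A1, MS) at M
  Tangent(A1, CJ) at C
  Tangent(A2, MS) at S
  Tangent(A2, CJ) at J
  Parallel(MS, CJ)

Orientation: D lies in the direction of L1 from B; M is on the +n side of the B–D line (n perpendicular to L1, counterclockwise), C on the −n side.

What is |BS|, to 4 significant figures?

62.08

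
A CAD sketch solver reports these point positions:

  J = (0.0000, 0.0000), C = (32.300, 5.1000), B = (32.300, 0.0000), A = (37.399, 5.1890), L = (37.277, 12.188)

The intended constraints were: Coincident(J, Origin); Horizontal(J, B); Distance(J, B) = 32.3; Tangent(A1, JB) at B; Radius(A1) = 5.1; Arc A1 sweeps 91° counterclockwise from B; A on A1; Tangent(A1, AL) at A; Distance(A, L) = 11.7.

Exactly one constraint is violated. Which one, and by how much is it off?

Distance(A, L) = 11.7 — off by 4.70.

J = (0.00, 0.00) ✓; J.y = 0.00, B.y = 0.00 ✓; |JB| = 32.30 ✓; ∠(CB, BJ) = 90.00° ✓; |CB| = 5.100 ✓; bearing(C→A) − bearing(C→B) = 91.00° ✓; |CA| = 5.100 ✓; ∠(CA, AL) = 90.00° ✓; |AL| = 7.000 ✗.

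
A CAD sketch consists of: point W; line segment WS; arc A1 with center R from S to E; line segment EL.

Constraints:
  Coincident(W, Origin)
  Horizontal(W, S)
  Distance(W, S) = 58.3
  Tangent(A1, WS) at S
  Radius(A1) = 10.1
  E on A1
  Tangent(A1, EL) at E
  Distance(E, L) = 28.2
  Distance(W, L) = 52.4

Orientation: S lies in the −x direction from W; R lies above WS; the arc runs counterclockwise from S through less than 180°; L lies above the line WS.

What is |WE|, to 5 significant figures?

49.189

Checks: |RE| = 10.10 ✓; ∠(RE, EL) = 90.00° ✓; |EL| = 28.20 ✓; |WL| = 52.40 ✓.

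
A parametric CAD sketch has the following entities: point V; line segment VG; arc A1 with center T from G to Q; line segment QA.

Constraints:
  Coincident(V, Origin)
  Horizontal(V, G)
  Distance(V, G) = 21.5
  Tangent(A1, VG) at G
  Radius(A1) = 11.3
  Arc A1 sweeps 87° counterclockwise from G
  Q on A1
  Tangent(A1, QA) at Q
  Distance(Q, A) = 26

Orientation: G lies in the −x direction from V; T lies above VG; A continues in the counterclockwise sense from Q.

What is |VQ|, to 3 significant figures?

14.8

Since A1 is tangent to VG there, TG ⟂ VG, so T = G + (0, 11.3) = (-21.5, 11.3). On A1, G sits at bearing -90° from T; an 87° counterclockwise sweep puts Q at bearing -3°, so Q = T + 11.3·(cos -3°, sin -3°) = (-10.2, 10.7). Then |VQ| = |Q − V| = 14.8.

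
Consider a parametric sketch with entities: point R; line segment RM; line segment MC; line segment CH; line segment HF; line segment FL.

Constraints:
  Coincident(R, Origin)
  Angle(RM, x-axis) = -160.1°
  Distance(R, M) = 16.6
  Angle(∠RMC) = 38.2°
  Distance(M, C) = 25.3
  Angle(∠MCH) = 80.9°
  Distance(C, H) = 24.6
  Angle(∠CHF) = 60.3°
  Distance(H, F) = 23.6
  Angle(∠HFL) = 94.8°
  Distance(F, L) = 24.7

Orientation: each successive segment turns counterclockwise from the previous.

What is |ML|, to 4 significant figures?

20.09

∠CHF = 60.3° gives HF at -159.5° from the x-axis; with |HF| = 23.6, F = (-9.761, 2.424). ∠HFL = 94.8° gives FL at -74.30° from the x-axis; with |FL| = 24.7, L = (-3.077, -21.35). Then |ML| = |L − M| = 20.09.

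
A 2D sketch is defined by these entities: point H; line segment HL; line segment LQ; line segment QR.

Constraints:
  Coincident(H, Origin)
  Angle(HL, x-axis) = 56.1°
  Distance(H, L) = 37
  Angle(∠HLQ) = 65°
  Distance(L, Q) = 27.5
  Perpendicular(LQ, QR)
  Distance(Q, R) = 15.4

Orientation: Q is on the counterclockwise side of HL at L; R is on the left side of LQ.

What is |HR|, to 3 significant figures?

21.7

H is at the origin; HL runs at 56.1° with length 37.0, so L = 37.0·(cos 56.1°, sin 56.1°) = (20.6, 30.7). ∠HLQ = 65.0°, so LQ runs at 56.1° + (180° − 65.0°) = 171° from the x-axis; with |LQ| = 27.5, Q = L + 27.5·(cos 171°, sin 171°) = (-6.53, 35.0). LQ ⟂ QR; with |QR| = 15.4 on the left of LQ, R = Q + 15.4·(-0.155, -0.988) = (-8.91, 19.8). Then |HR| = |R − H| = 21.7.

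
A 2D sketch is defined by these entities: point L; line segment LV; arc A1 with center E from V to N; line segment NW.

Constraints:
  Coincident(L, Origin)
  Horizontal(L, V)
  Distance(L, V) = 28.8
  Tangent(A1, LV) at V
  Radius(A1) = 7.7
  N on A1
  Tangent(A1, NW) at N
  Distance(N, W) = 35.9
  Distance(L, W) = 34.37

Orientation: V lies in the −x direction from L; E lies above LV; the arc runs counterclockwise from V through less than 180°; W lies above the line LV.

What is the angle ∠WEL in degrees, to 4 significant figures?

61.17°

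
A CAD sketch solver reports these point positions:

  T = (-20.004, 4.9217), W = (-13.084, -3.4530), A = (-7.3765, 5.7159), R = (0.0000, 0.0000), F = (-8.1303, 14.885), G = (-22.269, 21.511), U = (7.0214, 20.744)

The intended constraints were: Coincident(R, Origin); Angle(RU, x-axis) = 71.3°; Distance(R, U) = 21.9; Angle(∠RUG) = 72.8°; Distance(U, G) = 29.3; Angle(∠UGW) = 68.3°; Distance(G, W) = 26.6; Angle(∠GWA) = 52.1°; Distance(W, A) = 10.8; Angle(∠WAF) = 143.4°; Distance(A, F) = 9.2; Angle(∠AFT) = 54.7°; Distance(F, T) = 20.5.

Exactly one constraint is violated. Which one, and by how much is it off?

Distance(F, T) = 20.5 — off by 5.00.

R = (0.00, 0.00) ✓; RU at 71.30° ✓; |RU| = 21.90 ✓; ∠RUG = 72.80° ✓; |UG| = 29.30 ✓; ∠UGW = 68.30° ✓; |GW| = 26.60 ✓; ∠GWA = 52.10° ✓; |WA| = 10.80 ✓; ∠WAF = 143.4° ✓; |AF| = 9.200 ✓; ∠AFT = 54.70° ✓; |FT| = 15.50 ✗.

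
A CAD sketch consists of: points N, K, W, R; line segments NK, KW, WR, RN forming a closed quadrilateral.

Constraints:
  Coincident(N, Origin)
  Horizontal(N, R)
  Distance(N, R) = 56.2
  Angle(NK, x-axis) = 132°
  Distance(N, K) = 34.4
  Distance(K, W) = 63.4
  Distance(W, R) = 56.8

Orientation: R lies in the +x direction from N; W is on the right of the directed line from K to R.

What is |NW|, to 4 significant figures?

30.83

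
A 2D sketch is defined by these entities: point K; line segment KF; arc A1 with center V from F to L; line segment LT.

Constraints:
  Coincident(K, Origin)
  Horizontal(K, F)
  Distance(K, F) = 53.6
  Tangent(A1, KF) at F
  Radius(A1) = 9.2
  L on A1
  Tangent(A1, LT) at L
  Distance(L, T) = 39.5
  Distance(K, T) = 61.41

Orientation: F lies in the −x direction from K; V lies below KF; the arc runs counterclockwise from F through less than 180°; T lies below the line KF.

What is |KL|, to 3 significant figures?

62.9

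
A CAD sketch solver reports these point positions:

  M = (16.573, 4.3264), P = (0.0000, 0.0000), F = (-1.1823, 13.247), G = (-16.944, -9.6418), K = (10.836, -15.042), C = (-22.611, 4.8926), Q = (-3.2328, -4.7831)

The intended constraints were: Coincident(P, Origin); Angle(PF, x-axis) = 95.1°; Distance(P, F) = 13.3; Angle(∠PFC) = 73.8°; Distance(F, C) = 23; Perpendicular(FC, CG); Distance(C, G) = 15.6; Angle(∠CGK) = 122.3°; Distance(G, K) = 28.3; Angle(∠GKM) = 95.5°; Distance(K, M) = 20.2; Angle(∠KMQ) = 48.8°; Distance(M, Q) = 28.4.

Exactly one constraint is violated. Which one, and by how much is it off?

Distance(M, Q) = 28.4 — off by 6.60.

P = (0.00, 0.00) ✓; PF at 95.10° ✓; |PF| = 13.30 ✓; ∠PFC = 73.80° ✓; |FC| = 23.00 ✓; ∠(FC, CG) = 90.00° ✓; |CG| = 15.60 ✓; ∠CGK = 122.3° ✓; |GK| = 28.30 ✓; ∠GKM = 95.50° ✓; |KM| = 20.20 ✓; ∠KMQ = 48.80° ✓; |MQ| = 21.80 ✗.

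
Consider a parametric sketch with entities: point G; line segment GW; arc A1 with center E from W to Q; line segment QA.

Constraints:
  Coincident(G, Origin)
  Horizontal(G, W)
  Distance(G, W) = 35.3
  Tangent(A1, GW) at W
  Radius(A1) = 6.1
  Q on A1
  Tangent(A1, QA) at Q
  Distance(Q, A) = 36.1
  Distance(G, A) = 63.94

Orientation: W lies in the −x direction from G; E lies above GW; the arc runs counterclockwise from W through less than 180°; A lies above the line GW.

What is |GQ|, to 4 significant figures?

31.68

Checks: ∠(EW, WG) = 90.00° ✓; |EW| = 6.100 ✓; |EQ| = 6.100 ✓; ∠(EQ, QA) = 90.00° ✓; |QA| = 36.10 ✓; |GA| = 63.94 ✓.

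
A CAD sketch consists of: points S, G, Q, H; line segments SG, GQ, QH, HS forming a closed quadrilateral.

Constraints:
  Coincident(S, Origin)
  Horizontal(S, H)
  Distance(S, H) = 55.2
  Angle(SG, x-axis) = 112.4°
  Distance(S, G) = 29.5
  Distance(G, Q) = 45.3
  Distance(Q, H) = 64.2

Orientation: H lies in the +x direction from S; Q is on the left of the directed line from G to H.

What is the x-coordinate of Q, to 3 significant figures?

23.8

Checks: |GQ| = 45.30 ✓; |QH| = 64.20 ✓.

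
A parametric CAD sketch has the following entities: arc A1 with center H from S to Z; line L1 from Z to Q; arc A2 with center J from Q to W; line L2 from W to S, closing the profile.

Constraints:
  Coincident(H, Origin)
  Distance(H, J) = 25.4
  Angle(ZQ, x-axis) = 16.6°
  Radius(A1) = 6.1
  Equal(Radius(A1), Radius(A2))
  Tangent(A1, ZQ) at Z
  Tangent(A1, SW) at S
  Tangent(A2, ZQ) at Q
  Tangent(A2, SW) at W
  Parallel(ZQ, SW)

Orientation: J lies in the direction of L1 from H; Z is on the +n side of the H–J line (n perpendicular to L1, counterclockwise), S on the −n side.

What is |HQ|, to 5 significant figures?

26.122

Tangency of A1 to both parallel lines with radius 6.1 puts Z and S at H ± 6.1·n: Z = (-1.7427, 5.8458), S = (1.7427, -5.8458). Equal radii place Q and W the same way about J: Q = J + 6.1·n = (22.599, 13.102), W = J − 6.1·n = (26.084, 1.4107). Then |HQ| = |Q − H| = 26.122.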